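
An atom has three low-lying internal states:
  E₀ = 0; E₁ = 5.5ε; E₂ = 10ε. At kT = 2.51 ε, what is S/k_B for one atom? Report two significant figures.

Eᵢ/kT = 0, 2.191, 3.984.
Z = Σ e^(−Eᵢ/kT) = e^(−0) + e^(−2.191) + e^(−3.984) = 1.000 + 0.1118 + 0.01861 = 1.130.
⟨E⟩ = Σ EᵢPᵢ = 0.7088 ε.
S/k_B = ln Z + ⟨E⟩/kT = ln(1.130) + 0.7088/2.51 = 0.1222 + 0.2824 = 0.40.

0.40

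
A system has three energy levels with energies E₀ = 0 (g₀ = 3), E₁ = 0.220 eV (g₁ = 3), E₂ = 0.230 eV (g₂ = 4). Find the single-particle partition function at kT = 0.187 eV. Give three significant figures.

Z = 5.09

Eᵢ/kT = 0, 1.1765, 1.2299.
Z = Σ gᵢe^(−Eᵢ/kT) = 3·e^(−0) + 3·e^(−1.1765) + 4·e^(−1.2299) = 3.0000 + 0.92507 + 1.1693 = 5.0944.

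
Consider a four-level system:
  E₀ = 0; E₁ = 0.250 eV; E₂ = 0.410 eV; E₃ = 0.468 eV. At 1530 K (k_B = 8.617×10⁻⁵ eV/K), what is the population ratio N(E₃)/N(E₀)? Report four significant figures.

k_BT = 8.617×10⁻⁵ × 1530 K = 0.131840 eV.
n₃/n₀ = exp[−(E₃−E₀)/kT] = exp(−(0.468 eV)/(0.131840 eV)) = exp(-3.54976) = 0.02873.

0.02873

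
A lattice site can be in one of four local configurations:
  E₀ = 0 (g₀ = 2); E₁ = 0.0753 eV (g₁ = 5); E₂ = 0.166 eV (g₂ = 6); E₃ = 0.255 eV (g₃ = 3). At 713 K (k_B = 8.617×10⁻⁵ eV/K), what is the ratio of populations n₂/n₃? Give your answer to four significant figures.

k_BT = 8.617×10⁻⁵ × 713 K = 0.0614392 eV.
n₂/n₃ = (g₂/g₃) exp[−(E₂−E₃)/kT] = (6/3) × exp(−(-0.089 eV)/(0.0614392 eV)) = (6/3) × exp(1.44859) = 8.514.

8.514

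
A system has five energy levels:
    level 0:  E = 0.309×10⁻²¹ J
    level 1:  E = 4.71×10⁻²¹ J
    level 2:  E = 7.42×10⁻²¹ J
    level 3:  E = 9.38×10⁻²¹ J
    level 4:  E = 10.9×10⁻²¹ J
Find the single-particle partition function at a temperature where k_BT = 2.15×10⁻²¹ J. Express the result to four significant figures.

Z = 1.029

Eᵢ/kT = 0.143721, 2.19070, 3.45116, 4.36279, 5.06977.
Z = Σ e^(−Eᵢ/kT) = e^(−0.143721) + e^(−2.19070) + e^(−3.45116) + e^(−4.36279) + e^(−5.06977) = 0.866129 + 0.111838 + 0.0317088 + 0.0127428 + 0.00628387 = 1.02870.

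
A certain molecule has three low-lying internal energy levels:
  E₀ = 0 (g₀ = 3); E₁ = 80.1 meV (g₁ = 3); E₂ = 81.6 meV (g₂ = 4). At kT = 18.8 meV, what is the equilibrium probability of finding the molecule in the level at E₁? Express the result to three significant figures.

Eᵢ/kT = 0, 4.2606, 4.3404.
Z = Σ gᵢe^(−Eᵢ/kT) = 3·e^(−0) + 3·e^(−4.2606) + 4·e^(−4.3404) = 3.0000 + 0.042341 + 0.052125 = 3.0945.
P₁ = g₁ e^(−E₁/kT) / Z = 0.042341/3.0945 = 0.0137.

0.0137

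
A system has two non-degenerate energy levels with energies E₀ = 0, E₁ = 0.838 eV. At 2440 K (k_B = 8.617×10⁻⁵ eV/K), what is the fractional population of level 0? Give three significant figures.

0.982

k_BT = 8.617×10⁻⁵ × 2440 K = 0.21025 eV.
Eᵢ/kT = 0, 3.9857.
Z = Σ e^(−Eᵢ/kT) = e^(−0) + e^(−3.9857) = 1.0000 + 0.018579 = 1.0186.
P₀ = e^(−E₀/kT) / Z = 1.0000/1.0186 = 0.982.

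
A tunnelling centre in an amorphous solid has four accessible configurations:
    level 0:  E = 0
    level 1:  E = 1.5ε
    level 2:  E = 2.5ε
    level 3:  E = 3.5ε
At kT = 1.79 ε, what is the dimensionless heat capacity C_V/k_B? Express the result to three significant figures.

Eᵢ/kT = 0, 0.83799, 1.3966, 1.9553.
Z = Σ e^(−Eᵢ/kT) = e^(−0) + e^(−0.83799) + e^(−1.3966) + e^(−1.9553) = 1.0000 + 0.43258 + 0.24744 + 0.14152 = 1.8215.
⟨E⟩ = 0.96777 ε, ⟨E²⟩ = 2.3351 ε².
C_V/k_B = (⟨E²⟩ − ⟨E⟩²)/(kT)² = (2.3351 − 0.93658)/3.2041 = 0.436.

0.436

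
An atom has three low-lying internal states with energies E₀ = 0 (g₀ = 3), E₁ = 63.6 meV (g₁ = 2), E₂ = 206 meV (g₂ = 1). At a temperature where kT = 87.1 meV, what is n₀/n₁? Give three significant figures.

n₀/n₁ = (g₀/g₁) exp[−(E₀−E₁)/kT] = (3/2) × exp(−(-63.6 meV)/(87.1 meV)) = (3/2) × exp(0.73020) = 3.11.

3.11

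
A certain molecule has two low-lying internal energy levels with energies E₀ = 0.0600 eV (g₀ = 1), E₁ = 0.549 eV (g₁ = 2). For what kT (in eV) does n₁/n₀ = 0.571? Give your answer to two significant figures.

n₁/n₀ = (g₁/g₀) exp[−(E₁−E₀)/kT] = 0.571.
⇒ (E₁−E₀)/kT = ln((2/1)/0.571) = ln(3.503) = 1.254.
kT = 0.4890 eV / 1.254 = 0.39 eV.

0.39 eV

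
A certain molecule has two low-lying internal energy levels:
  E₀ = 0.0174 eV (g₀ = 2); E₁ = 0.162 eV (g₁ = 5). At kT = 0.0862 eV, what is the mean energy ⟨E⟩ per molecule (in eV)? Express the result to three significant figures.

0.0634 eV

Eᵢ/kT = 0.20186, 1.8794.
Z = Σ gᵢe^(−Eᵢ/kT) = 2·e^(−0.20186) + 5·e^(−1.8794) = 1.6344 + 0.76341 = 2.3978.
⟨E⟩ = Σ Eᵢ gᵢe^(−Eᵢ/kT) / Z = (0.0174·1.6344 + 0.162·0.76341) / 2.3978 = 0.0634 eV.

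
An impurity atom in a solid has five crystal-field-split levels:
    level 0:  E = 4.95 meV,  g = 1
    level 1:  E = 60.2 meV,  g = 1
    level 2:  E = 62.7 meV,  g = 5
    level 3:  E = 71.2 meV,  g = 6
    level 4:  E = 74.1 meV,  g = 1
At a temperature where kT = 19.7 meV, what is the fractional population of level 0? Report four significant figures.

Eᵢ/kT = 0.251269, 3.05584, 3.18274, 3.61421, 3.76142.
Z = Σ gᵢe^(−Eᵢ/kT) = 1·e^(−0.251269) + 1·e^(−3.05584) + 5·e^(−3.18274) + 6·e^(−3.61421) + 1·e^(−3.76142) = 0.777813 + 0.0470832 + 0.207359 + 0.161629 + 0.0232507 = 1.21713.
P₀ = g₀ e^(−E₀/kT) / Z = 0.777813/1.21713 = 0.6391.

0.6391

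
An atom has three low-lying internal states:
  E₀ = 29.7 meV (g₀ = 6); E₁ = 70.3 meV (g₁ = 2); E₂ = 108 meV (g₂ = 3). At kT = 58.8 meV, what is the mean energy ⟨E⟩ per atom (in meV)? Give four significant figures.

Eᵢ/kT = 0.505102, 1.19558, 1.83673.
Z = Σ gᵢe^(−Eᵢ/kT) = 6·e^(−0.505102) + 2·e^(−1.19558) + 3·e^(−1.83673) = 3.62066 + 0.605057 + 0.478013 = 4.70373.
⟨E⟩ = Σ Eᵢ gᵢe^(−Eᵢ/kT) / Z = (29.7·3.62066 + 70.3·0.605057 + 108·0.478013) / 4.70373 = 42.88 meV.

42.88 meV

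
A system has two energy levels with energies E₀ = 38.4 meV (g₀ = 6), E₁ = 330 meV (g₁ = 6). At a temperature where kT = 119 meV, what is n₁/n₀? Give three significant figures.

0.0863

n₁/n₀ = (g₁/g₀) exp[−(E₁−E₀)/kT] = (6/6) × exp(−(291.6 meV)/(119 meV)) = (6/6) × exp(-2.4504) = 0.0863.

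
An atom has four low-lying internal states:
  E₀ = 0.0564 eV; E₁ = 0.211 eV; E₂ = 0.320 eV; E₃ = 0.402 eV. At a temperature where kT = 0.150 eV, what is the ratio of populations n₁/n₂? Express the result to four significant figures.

n₁/n₂ = exp[−(E₁−E₂)/kT] = exp(−(-0.109 eV)/(0.150 eV)) = exp(0.726667) = 2.068.

2.068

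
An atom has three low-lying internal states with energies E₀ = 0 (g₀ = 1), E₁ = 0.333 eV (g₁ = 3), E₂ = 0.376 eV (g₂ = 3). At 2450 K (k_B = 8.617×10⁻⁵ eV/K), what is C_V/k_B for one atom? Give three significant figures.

0.699

k_BT = 8.617×10⁻⁵ × 2450 K = 0.21112 eV.
Eᵢ/kT = 0, 1.5773, 1.7810.
Z = Σ gᵢe^(−Eᵢ/kT) = 1·e^(−0) + 3·e^(−1.5773) + 3·e^(−1.7810) = 1.0000 + 0.61960 + 0.50541 = 2.1250.
⟨E⟩ = 0.18652 eV, ⟨E²⟩ = 0.065957 eV².
C_V/k_B = (⟨E²⟩ − ⟨E⟩²)/(kT)² = (0.065957 − 0.034790)/0.044572 = 0.699.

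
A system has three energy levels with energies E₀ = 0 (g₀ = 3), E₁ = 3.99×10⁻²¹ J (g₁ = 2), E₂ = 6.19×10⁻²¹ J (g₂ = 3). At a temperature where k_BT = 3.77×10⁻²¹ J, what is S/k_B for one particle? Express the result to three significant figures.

Eᵢ/kT = 0, 1.0584, 1.6419.
Z = Σ gᵢe^(−Eᵢ/kT) = 3·e^(−0) + 2·e^(−1.0584) + 3·e^(−1.6419) = 3.0000 + 0.69402 + 0.58084 = 4.2749.
⟨E⟩ = Σ EᵢPᵢ = 1.4888 ×10⁻²¹ J.
S/k_B = ln Z + ⟨E⟩/kT = ln(4.2749) + 1.4888/3.77 = 1.4528 + 0.39491 = 1.85.

1.85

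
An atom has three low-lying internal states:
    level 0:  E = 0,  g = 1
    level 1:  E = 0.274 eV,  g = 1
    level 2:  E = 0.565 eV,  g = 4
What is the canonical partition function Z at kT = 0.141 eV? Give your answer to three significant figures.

Eᵢ/kT = 0, 1.9433, 4.0071.
Z = Σ gᵢe^(−Eᵢ/kT) = 1·e^(−0) + 1·e^(−1.9433) + 4·e^(−4.0071) = 1.0000 + 0.14323 + 0.072744 = 1.2160.

Z = 1.22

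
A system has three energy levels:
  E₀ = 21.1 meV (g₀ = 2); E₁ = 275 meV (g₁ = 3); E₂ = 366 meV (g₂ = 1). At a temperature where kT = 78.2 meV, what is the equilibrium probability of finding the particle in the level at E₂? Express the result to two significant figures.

Eᵢ/kT = 0.2698, 3.517, 4.680.
Z = Σ gᵢe^(−Eᵢ/kT) = 2·e^(−0.2698) + 3·e^(−3.517) + 1·e^(−4.680) = 1.527 + 0.08907 + 0.009279 = 1.625.
P₂ = g₂ e^(−E₂/kT) / Z = 0.009279/1.625 = 0.0057.

0.0057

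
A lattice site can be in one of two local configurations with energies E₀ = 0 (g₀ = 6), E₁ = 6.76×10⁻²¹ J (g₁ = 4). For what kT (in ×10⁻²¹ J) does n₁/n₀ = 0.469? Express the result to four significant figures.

n₁/n₀ = (g₁/g₀) exp[−(E₁−E₀)/kT] = 0.469.
⇒ (E₁−E₀)/kT = ln((4/6)/0.469) = ln(1.42146) = 0.351685.
kT = 6.76 ×10⁻²¹ J / 0.351685 = 19.22 ×10⁻²¹ J.

19.22 ×10⁻²¹ J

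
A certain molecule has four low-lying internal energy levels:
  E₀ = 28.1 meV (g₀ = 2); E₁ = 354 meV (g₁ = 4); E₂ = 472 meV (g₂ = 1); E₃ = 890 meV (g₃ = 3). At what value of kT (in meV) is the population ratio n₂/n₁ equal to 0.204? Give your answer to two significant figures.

580 meV

n₂/n₁ = (g₂/g₁) exp[−(E₂−E₁)/kT] = 0.204.
⇒ (E₂−E₁)/kT = ln((1/4)/0.204) = ln(1.225) = 0.2029.
kT = 118 meV / 0.2029 = 580 meV.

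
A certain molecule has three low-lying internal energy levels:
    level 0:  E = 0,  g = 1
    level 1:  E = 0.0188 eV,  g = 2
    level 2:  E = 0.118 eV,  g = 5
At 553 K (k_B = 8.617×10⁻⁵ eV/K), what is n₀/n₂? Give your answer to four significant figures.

2.379

k_BT = 8.617×10⁻⁵ × 553 K = 0.0476520 eV.
n₀/n₂ = (g₀/g₂) exp[−(E₀−E₂)/kT] = (1/5) × exp(−(-0.118 eV)/(0.0476520 eV)) = (1/5) × exp(2.47629) = 2.379.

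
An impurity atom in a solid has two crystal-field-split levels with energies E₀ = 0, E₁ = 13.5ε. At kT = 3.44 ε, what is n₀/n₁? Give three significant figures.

50.6

n₀/n₁ = exp[−(E₀−E₁)/kT] = exp(−(-13.5ε)/(3.44ε)) = exp(3.9244) = 50.6.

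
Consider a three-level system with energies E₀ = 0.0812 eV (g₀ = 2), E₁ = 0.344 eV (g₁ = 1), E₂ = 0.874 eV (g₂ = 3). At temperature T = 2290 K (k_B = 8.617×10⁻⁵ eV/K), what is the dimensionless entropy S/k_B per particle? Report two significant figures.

1.1

k_BT = 8.617×10⁻⁵ × 2290 K = 0.1973 eV.
Eᵢ/kT = 0.4116, 1.744, 4.430.
Z = Σ gᵢe^(−Eᵢ/kT) = 2·e^(−0.4116) + 1·e^(−1.744) + 3·e^(−4.430) = 1.325 + 0.1748 + 0.03574 = 1.536.
⟨E⟩ = Σ EᵢPᵢ = 0.1295 eV.
S/k_B = ln Z + ⟨E⟩/kT = ln(1.536) + 0.1295/0.1973 = 0.4292 + 0.6564 = 1.1.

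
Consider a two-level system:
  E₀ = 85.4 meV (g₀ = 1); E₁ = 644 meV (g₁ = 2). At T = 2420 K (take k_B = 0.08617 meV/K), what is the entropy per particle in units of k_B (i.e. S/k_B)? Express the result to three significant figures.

0.452

k_BT = 0.08617 × 2420 K = 208.53 meV.
Eᵢ/kT = 0.40953, 3.0883.
Z = Σ gᵢe^(−Eᵢ/kT) = 1·e^(−0.40953) + 2·e^(−3.0883) = 0.66396 + 0.091159 = 0.75512.
⟨E⟩ = Σ EᵢPᵢ = 152.83 meV.
S/k_B = ln Z + ⟨E⟩/kT = ln(0.75512) + 152.83/208.53 = -0.28088 + 0.73289 = 0.452.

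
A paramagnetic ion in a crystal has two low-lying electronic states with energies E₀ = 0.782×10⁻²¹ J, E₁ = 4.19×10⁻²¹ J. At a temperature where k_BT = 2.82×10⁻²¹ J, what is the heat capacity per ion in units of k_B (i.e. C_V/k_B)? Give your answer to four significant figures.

0.2586

Eᵢ/kT = 0.277305, 1.48582.
Z = Σ e^(−Eᵢ/kT) = e^(−0.277305) + e^(−1.48582) = 0.757823 + 0.226317 = 0.984140.
⟨E⟩ = 1.56572, ⟨E²⟩ = 4.50817.
C_V/k_B = (⟨E²⟩ − ⟨E⟩²)/(kT)² = (4.50817 − 2.45148)/7.95240 = 0.2586.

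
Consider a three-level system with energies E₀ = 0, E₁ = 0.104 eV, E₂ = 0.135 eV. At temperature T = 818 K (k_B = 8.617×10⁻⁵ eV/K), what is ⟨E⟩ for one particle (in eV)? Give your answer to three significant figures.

0.0317 eV

k_BT = 8.617×10⁻⁵ × 818 K = 0.070487 eV.
Eᵢ/kT = 0, 1.4754, 1.9152.
Z = Σ e^(−Eᵢ/kT) = e^(−0) + e^(−1.4754) + e^(−1.9152) = 1.0000 + 0.22869 + 0.14731 = 1.3760.
⟨E⟩ = Σ Eᵢ e^(−Eᵢ/kT) / Z = (0·1.0000 + 0.104·0.22869 + 0.135·0.14731) / 1.3760 = 0.0317 eV.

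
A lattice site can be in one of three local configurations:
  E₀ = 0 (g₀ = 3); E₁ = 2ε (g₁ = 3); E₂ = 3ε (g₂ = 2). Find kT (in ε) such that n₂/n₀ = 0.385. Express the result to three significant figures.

n₂/n₀ = (g₂/g₀) exp[−(E₂−E₀)/kT] = 0.385.
⇒ (E₂−E₀)/kT = ln((2/3)/0.385) = ln(1.7316) = 0.54905.
kT = 3ε / 0.54905 = 5.46 ε.

5.46 ε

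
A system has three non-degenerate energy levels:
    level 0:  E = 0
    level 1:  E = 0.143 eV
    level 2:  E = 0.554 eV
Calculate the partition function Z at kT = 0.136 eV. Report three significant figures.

Eᵢ/kT = 0, 1.0515, 4.0735.
Z = Σ e^(−Eᵢ/kT) = e^(−0) + e^(−1.0515) + e^(−4.0735) = 1.0000 + 0.34941 + 0.017018 = 1.3664.

Z = 1.37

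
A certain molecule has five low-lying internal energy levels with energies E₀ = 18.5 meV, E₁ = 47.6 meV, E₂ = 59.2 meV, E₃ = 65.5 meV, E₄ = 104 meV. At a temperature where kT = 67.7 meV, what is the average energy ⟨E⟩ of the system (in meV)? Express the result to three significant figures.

48.3 meV

Eᵢ/kT = 0.27326, 0.70310, 0.87445, 0.96750, 1.5362.
Z = Σ e^(−Eᵢ/kT) = e^(−0.27326) + e^(−0.70310) + e^(−0.87445) + e^(−0.96750) + e^(−1.5362) = 0.76089 + 0.49505 + 0.41709 + 0.38003 + 0.21520 = 2.2683.
⟨E⟩ = Σ Eᵢ e^(−Eᵢ/kT) / Z = (18.5·0.76089 + 47.6·0.49505 + 59.2·0.41709 + 65.5·0.38003 + 104·0.21520) / 2.2683 = 48.3 meV.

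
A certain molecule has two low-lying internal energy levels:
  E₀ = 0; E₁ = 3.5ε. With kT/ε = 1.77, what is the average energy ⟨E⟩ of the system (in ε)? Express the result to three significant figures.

Eᵢ/kT = 0, 1.9774.
Z = Σ e^(−Eᵢ/kT) = e^(−0) + e^(−1.9774) = 1.0000 + 0.13843 = 1.1384.
⟨E⟩ = Σ Eᵢ e^(−Eᵢ/kT) / Z = (0·1.0000 + 3.5·0.13843) / 1.1384 = 0.426 ε.

0.426 ε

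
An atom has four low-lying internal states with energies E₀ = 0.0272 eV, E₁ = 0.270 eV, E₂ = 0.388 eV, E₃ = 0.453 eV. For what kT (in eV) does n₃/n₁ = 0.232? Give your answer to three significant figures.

0.125 eV

n₃/n₁ = exp[−(E₃−E₁)/kT] = 0.232.
⇒ (E₃−E₁)/kT = ln(1/0.232) = ln(4.3103) = 1.4610.
kT = 0.183 eV / 1.4610 = 0.125 eV.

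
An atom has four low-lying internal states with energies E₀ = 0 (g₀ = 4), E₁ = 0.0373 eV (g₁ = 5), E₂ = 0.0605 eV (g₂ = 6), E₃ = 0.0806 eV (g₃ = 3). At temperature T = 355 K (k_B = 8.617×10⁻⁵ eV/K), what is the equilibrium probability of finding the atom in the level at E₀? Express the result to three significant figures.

0.613

k_BT = 8.617×10⁻⁵ × 355 K = 0.030590 eV.
Eᵢ/kT = 0, 1.2194, 1.9778, 2.6348.
Z = Σ gᵢe^(−Eᵢ/kT) = 4·e^(−0) + 5·e^(−1.2194) + 6·e^(−1.9778) + 3·e^(−2.6348) = 4.0000 + 1.4770 + 0.83024 + 0.21520 = 6.5224.
P₀ = g₀ e^(−E₀/kT) / Z = 4.0000/6.5224 = 0.613.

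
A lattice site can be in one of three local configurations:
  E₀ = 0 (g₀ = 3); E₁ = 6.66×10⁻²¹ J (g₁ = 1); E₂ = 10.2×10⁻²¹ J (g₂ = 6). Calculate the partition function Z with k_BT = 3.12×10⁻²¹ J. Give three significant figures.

Z = 3.35

Eᵢ/kT = 0, 2.1346, 3.2692.
Z = Σ gᵢe^(−Eᵢ/kT) = 3·e^(−0) + 1·e^(−2.1346) + 6·e^(−3.2692) = 3.0000 + 0.11829 + 0.22822 = 3.3465.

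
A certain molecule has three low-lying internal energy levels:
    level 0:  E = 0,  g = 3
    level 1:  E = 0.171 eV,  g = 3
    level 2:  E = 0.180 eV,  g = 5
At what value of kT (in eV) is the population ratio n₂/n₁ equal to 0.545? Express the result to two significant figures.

0.0081 eV

n₂/n₁ = (g₂/g₁) exp[−(E₂−E₁)/kT] = 0.545.
⇒ (E₂−E₁)/kT = ln((5/3)/0.545) = ln(3.058) = 1.118.
kT = 0.009 eV / 1.118 = 0.0081 eV.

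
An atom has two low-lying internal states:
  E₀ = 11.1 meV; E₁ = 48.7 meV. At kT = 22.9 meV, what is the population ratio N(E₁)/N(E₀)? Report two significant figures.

0.19

n₁/n₀ = exp[−(E₁−E₀)/kT] = exp(−(37.6 meV)/(22.9 meV)) = exp(-1.642) = 0.19.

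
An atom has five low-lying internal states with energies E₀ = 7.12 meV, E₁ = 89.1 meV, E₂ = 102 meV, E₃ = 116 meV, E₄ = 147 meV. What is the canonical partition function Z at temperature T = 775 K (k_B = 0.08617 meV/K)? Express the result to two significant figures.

Z = 1.7

k_BT = 0.08617 × 775 K = 66.78 meV.
Eᵢ/kT = 0.1066, 1.334, 1.527, 1.737, 2.201.
Z = Σ e^(−Eᵢ/kT) = e^(−0.1066) + e^(−1.334) + e^(−1.527) + e^(−1.737) + e^(−2.201) = 0.8989 + 0.2634 + 0.2172 + 0.1760 + 0.1107 = 1.666.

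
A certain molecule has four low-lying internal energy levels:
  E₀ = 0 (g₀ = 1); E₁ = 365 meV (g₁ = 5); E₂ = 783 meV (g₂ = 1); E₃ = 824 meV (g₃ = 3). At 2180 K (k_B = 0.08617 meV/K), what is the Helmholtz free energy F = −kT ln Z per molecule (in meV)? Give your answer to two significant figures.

k_BT = 0.08617 × 2180 K = 187.9 meV.
Eᵢ/kT = 0, 1.943, 4.167, 4.385.
Z = Σ gᵢe^(−Eᵢ/kT) = 1·e^(−0) + 5·e^(−1.943) + 1·e^(−4.167) + 3·e^(−4.385) = 1.000 + 0.7164 + 0.01550 + 0.03739 = 1.769.
F = −kT ln Z = −187.9 × ln(1.769) = −187.9 × 0.5704 = -110 meV.

-110 meV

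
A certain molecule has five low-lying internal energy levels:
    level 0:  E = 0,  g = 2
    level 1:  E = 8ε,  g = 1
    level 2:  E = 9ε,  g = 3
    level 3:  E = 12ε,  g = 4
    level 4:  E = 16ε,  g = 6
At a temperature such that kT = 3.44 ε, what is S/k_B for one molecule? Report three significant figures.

Eᵢ/kT = 0, 2.3256, 2.6163, 3.4884, 4.6512.
Z = Σ gᵢe^(−Eᵢ/kT) = 2·e^(−0) + 1·e^(−2.3256) + 3·e^(−2.6163) + 4·e^(−3.4884) + 6·e^(−4.6512) = 2.0000 + 0.097725 + 0.21922 + 0.12220 + 0.057301 = 2.4964.
⟨E⟩ = Σ EᵢPᵢ = 2.0582 ε.
S/k_B = ln Z + ⟨E⟩/kT = ln(2.4964) + 2.0582/3.44 = 0.91485 + 0.59831 = 1.51.

1.51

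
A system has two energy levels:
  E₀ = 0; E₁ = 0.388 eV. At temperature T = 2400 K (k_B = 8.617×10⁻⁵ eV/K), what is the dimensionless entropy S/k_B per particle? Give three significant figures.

k_BT = 8.617×10⁻⁵ × 2400 K = 0.20681 eV.
Eᵢ/kT = 0, 1.8761.
Z = Σ e^(−Eᵢ/kT) = e^(−0) + e^(−1.8761) = 1.0000 + 0.15319 = 1.1532.
⟨E⟩ = Σ EᵢPᵢ = 0.051542 eV.
S/k_B = ln Z + ⟨E⟩/kT = ln(1.1532) + 0.051542/0.20681 = 0.14254 + 0.24922 = 0.392.

0.392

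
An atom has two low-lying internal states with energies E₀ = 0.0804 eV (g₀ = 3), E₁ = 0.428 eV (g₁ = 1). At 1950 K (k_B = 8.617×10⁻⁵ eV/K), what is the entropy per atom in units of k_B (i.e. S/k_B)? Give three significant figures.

k_BT = 8.617×10⁻⁵ × 1950 K = 0.16803 eV.
Eᵢ/kT = 0.47849, 2.5472.
Z = Σ gᵢe^(−Eᵢ/kT) = 3·e^(−0.47849) + 1·e^(−2.5472) = 1.8592 + 0.078301 = 1.9375.
⟨E⟩ = Σ EᵢPᵢ = 0.094448 eV.
S/k_B = ln Z + ⟨E⟩/kT = ln(1.9375) + 0.094448/0.16803 = 0.66140 + 0.56209 = 1.22.

1.22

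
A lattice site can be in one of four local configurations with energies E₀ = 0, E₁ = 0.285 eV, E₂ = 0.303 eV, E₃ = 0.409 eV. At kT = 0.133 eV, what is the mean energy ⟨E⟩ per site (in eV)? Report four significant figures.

Eᵢ/kT = 0, 2.14286, 2.27820, 3.07519.
Z = Σ e^(−Eᵢ/kT) = e^(−0) + e^(−2.14286) + e^(−2.27820) + e^(−3.07519) = 1.00000 + 0.117319 + 0.102468 + 0.0461809 = 1.26597.
⟨E⟩ = Σ Eᵢ e^(−Eᵢ/kT) / Z = (0·1.00000 + 0.285·0.117319 + 0.303·0.102468 + 0.409·0.0461809) / 1.26597 = 0.06586 eV.

0.06586 eV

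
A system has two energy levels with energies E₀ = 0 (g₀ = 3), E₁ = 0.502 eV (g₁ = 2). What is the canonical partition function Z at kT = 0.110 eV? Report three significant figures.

Z = 3.02

Eᵢ/kT = 0, 4.5636.
Z = Σ gᵢe^(−Eᵢ/kT) = 3·e^(−0) + 2·e^(−4.5636) = 3.0000 + 0.020849 = 3.0208.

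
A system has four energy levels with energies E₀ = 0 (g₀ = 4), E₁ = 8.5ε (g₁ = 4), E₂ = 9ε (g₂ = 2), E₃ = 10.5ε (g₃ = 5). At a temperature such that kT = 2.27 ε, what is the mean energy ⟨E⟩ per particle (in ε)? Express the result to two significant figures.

0.40 ε

Eᵢ/kT = 0, 3.744, 3.965, 4.626.
Z = Σ gᵢe^(−Eᵢ/kT) = 4·e^(−0) + 4·e^(−3.744) + 2·e^(−3.965) + 5·e^(−4.626) = 4.000 + 0.09464 + 0.03794 + 0.04897 = 4.182.
⟨E⟩ = Σ Eᵢ gᵢe^(−Eᵢ/kT) / Z = (0·4.000 + 8.5·0.09464 + 9·0.03794 + 10.5·0.04897) / 4.182 = 0.40 ε.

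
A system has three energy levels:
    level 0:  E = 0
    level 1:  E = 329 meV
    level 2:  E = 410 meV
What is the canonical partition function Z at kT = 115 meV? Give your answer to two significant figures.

Eᵢ/kT = 0, 2.861, 3.565.
Z = Σ e^(−Eᵢ/kT) = e^(−0) + e^(−2.861) + e^(−3.565) = 1.000 + 0.05721 + 0.02830 = 1.086.

Z = 1.1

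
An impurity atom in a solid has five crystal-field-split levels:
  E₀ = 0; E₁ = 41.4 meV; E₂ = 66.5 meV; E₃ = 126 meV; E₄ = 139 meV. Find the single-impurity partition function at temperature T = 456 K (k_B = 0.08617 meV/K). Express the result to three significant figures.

Z = 1.60

k_BT = 0.08617 × 456 K = 39.294 meV.
Eᵢ/kT = 0, 1.0536, 1.6924, 3.2066, 3.5374.
Z = Σ e^(−Eᵢ/kT) = e^(−0) + e^(−1.0536) + e^(−1.6924) + e^(−3.2066) + e^(−3.5374) = 1.0000 + 0.34868 + 0.18408 + 0.040494 + 0.029089 = 1.6023.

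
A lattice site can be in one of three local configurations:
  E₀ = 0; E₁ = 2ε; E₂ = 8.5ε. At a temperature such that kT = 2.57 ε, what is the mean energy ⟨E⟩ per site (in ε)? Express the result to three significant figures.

Eᵢ/kT = 0, 0.77821, 3.3074.
Z = Σ e^(−Eᵢ/kT) = e^(−0) + e^(−0.77821) + e^(−3.3074) = 1.0000 + 0.45923 + 0.036611 = 1.4958.
⟨E⟩ = Σ Eᵢ e^(−Eᵢ/kT) / Z = (0·1.0000 + 2·0.45923 + 8.5·0.036611) / 1.4958 = 0.822 ε.

0.822 ε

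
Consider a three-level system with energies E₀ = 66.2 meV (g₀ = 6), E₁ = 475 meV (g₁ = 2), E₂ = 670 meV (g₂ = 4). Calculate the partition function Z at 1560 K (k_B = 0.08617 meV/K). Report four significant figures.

k_BT = 0.08617 × 1560 K = 134.425 meV.
Eᵢ/kT = 0.492468, 3.53357, 4.98419.
Z = Σ gᵢe^(−Eᵢ/kT) = 6·e^(−0.492468) + 2·e^(−3.53357) + 4·e^(−4.98419) = 3.66670 + 0.0584010 + 0.0273813 = 3.75248.

Z = 3.752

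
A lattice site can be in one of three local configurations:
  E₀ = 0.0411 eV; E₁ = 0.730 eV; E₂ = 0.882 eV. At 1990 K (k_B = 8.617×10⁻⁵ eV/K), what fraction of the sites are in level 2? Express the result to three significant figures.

0.00723

k_BT = 8.617×10⁻⁵ × 1990 K = 0.17148 eV.
Eᵢ/kT = 0.23968, 4.2571, 5.1435.
Z = Σ e^(−Eᵢ/kT) = e^(−0.23968) + e^(−4.2571) + e^(−5.1435) = 0.78688 + 0.014163 + 0.0058372 = 0.80688.
P₂ = e^(−E₂/kT) / Z = 0.0058372/0.80688 = 0.00723.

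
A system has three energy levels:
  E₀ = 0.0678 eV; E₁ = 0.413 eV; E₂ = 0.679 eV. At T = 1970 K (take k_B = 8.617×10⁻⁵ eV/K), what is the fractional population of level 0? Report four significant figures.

k_BT = 8.617×10⁻⁵ × 1970 K = 0.169755 eV.
Eᵢ/kT = 0.399399, 2.43292, 3.99988.
Z = Σ e^(−Eᵢ/kT) = e^(−0.399399) + e^(−2.43292) + e^(−3.99988) = 0.670723 + 0.0877801 + 0.0183178 = 0.776821.
P₀ = e^(−E₀/kT) / Z = 0.670723/0.776821 = 0.8634.

0.8634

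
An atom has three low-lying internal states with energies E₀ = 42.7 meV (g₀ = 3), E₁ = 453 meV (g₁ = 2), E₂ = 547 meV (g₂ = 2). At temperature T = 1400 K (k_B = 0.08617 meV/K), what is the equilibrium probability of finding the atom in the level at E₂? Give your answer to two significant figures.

0.0099

k_BT = 0.08617 × 1400 K = 120.6 meV.
Eᵢ/kT = 0.3541, 3.756, 4.536.
Z = Σ gᵢe^(−Eᵢ/kT) = 3·e^(−0.3541) + 2·e^(−3.756) + 2·e^(−4.536) = 2.105 + 0.04675 + 0.02143 = 2.173.
P₂ = g₂ e^(−E₂/kT) / Z = 0.02143/2.173 = 0.0099.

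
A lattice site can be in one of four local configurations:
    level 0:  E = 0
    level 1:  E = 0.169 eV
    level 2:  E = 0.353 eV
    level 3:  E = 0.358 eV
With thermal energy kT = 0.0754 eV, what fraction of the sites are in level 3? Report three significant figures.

Eᵢ/kT = 0, 2.2414, 4.6817, 4.7480.
Z = Σ e^(−Eᵢ/kT) = e^(−0) + e^(−2.2414) + e^(−4.6817) + e^(−4.7480) = 1.0000 + 0.10631 + 0.0092633 + 0.0086690 = 1.1242.
P₃ = e^(−E₃/kT) / Z = 0.0086690/1.1242 = 0.00771.

0.00771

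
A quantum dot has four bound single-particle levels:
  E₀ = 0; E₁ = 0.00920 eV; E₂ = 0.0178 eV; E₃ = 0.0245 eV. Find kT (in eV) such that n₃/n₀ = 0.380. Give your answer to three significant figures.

0.0253 eV

n₃/n₀ = exp[−(E₃−E₀)/kT] = 0.380.
⇒ (E₃−E₀)/kT = ln(1/0.380) = ln(2.6316) = 0.96759.
kT = 0.0245 eV / 0.96759 = 0.0253 eV.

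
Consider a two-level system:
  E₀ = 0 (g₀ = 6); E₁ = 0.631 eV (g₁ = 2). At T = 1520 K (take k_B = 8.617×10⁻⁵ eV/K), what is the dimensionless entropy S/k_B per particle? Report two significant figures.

1.8

k_BT = 8.617×10⁻⁵ × 1520 K = 0.1310 eV.
Eᵢ/kT = 0, 4.817.
Z = Σ gᵢe^(−Eᵢ/kT) = 6·e^(−0) + 2·e^(−4.817) = 6.000 + 0.01618 = 6.016.
⟨E⟩ = Σ EᵢPᵢ = 0.001697 eV.
S/k_B = ln Z + ⟨E⟩/kT = ln(6.016) + 0.001697/0.1310 = 1.794 + 0.01295 = 1.8.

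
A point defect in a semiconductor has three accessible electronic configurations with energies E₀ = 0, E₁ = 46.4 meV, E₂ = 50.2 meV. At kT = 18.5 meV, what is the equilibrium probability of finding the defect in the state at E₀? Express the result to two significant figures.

Eᵢ/kT = 0, 2.508, 2.714.
Z = Σ e^(−Eᵢ/kT) = e^(−0) + e^(−2.508) + e^(−2.714) = 1.000 + 0.08143 + 0.06627 = 1.148.
P₀ = e^(−E₀/kT) / Z = 1.000/1.148 = 0.87.

0.87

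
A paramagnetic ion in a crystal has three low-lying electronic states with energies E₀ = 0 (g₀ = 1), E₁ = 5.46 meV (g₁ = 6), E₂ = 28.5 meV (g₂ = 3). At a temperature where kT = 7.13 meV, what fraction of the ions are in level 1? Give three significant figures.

Eᵢ/kT = 0, 0.76578, 3.9972.
Z = Σ gᵢe^(−Eᵢ/kT) = 1·e^(−0) + 6·e^(−0.76578) + 3·e^(−3.9972) = 1.0000 + 2.7898 + 0.055101 = 3.8449.
P₁ = g₁ e^(−E₁/kT) / Z = 2.7898/3.8449 = 0.726.

0.726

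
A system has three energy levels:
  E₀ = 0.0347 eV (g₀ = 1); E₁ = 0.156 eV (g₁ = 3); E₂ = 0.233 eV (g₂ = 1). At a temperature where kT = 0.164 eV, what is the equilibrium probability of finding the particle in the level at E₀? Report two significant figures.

Eᵢ/kT = 0.2116, 0.9512, 1.421.
Z = Σ gᵢe^(−Eᵢ/kT) = 1·e^(−0.2116) + 3·e^(−0.9512) + 1·e^(−1.421) = 0.8093 + 1.159 + 0.2415 = 2.210.
P₀ = g₀ e^(−E₀/kT) / Z = 0.8093/2.210 = 0.37.

0.37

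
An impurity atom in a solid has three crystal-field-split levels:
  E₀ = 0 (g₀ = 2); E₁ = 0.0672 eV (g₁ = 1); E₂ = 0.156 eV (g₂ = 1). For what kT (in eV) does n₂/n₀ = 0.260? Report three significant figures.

0.239 eV

n₂/n₀ = (g₂/g₀) exp[−(E₂−E₀)/kT] = 0.260.
⇒ (E₂−E₀)/kT = ln((1/2)/0.260) = ln(1.9231) = 0.65394.
kT = 0.156 eV / 0.65394 = 0.239 eV.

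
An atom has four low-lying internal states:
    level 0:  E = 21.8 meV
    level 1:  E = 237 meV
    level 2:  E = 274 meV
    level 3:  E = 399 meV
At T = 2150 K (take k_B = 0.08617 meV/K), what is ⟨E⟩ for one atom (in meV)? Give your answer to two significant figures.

k_BT = 0.08617 × 2150 K = 185.3 meV.
Eᵢ/kT = 0.1176, 1.279, 1.479, 2.153.
Z = Σ e^(−Eᵢ/kT) = e^(−0.1176) + e^(−1.279) + e^(−1.479) + e^(−2.153) = 0.8891 + 0.2783 + 0.2279 + 0.1161 = 1.511.
⟨E⟩ = Σ Eᵢ e^(−Eᵢ/kT) / Z = (21.8·0.8891 + 237·0.2783 + 274·0.2279 + 399·0.1161) / 1.511 = 130 meV.

130 meV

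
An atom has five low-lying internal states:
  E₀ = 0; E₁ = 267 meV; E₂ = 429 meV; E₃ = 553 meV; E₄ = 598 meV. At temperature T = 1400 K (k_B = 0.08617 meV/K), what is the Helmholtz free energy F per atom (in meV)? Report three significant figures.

-17.4 meV

k_BT = 0.08617 × 1400 K = 120.64 meV.
Eᵢ/kT = 0, 2.2132, 3.5560, 4.5839, 4.9569.
Z = Σ e^(−Eᵢ/kT) = e^(−0) + e^(−2.2132) + e^(−3.5560) + e^(−4.5839) + e^(−4.9569) = 1.0000 + 0.10935 + 0.028553 + 0.010215 + 0.0070347 = 1.1552.
F = −kT ln Z = −120.64 × ln(1.1552) = −120.64 × 0.14427 = -17.4 meV.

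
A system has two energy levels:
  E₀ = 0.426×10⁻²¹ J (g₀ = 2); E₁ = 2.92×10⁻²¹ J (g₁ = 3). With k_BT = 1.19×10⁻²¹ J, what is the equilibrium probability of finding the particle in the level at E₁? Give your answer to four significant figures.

0.1557

Eᵢ/kT = 0.357983, 2.45378.
Z = Σ gᵢe^(−Eᵢ/kT) = 2·e^(−0.357983) + 3·e^(−2.45378) = 1.39817 + 0.257904 = 1.65607.
P₁ = g₁ e^(−E₁/kT) / Z = 0.257904/1.65607 = 0.1557.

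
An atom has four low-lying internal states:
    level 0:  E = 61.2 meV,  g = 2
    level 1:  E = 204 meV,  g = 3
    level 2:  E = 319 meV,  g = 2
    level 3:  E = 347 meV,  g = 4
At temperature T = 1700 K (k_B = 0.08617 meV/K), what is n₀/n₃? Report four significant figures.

3.518

k_BT = 0.08617 × 1700 K = 146.489 meV.
n₀/n₃ = (g₀/g₃) exp[−(E₀−E₃)/kT] = (2/4) × exp(−(-285.8 meV)/(146.489 meV)) = (2/4) × exp(1.95100) = 3.518.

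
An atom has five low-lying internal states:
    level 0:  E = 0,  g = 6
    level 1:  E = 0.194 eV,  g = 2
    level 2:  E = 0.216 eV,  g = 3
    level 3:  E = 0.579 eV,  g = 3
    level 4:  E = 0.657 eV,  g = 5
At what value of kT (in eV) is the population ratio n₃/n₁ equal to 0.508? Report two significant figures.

0.36 eV

n₃/n₁ = (g₃/g₁) exp[−(E₃−E₁)/kT] = 0.508.
⇒ (E₃−E₁)/kT = ln((3/2)/0.508) = ln(2.953) = 1.083.
kT = 0.385 eV / 1.083 = 0.36 eV.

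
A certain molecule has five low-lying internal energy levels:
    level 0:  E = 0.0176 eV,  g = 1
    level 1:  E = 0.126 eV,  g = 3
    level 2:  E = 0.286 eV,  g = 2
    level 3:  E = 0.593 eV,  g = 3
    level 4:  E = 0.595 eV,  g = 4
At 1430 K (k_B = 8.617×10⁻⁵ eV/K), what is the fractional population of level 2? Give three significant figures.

k_BT = 8.617×10⁻⁵ × 1430 K = 0.12322 eV.
Eᵢ/kT = 0.14283, 1.0226, 2.3211, 4.8125, 4.8288.
Z = Σ gᵢe^(−Eᵢ/kT) = 1·e^(−0.14283) + 3·e^(−1.0226) + 2·e^(−2.3211) + 3·e^(−4.8125) + 4·e^(−4.8288) = 0.86690 + 1.0790 + 0.19633 + 0.024383 + 0.031984 = 2.1986.
P₂ = g₂ e^(−E₂/kT) / Z = 0.19633/2.1986 = 0.0893.

0.0893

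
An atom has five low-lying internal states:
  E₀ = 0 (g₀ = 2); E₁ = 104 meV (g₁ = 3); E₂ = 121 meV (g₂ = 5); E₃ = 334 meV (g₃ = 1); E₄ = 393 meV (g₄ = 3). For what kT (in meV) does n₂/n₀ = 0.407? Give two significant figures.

67 meV

n₂/n₀ = (g₂/g₀) exp[−(E₂−E₀)/kT] = 0.407.
⇒ (E₂−E₀)/kT = ln((5/2)/0.407) = ln(6.143) = 1.815.
kT = 121 meV / 1.815 = 67 meV.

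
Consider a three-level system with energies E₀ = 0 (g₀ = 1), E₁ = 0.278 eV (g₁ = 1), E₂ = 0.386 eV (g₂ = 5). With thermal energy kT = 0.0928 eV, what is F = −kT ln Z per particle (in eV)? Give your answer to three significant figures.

-0.0112 eV

Eᵢ/kT = 0, 2.9957, 4.1595.
Z = Σ gᵢe^(−Eᵢ/kT) = 1·e^(−0) + 1·e^(−2.9957) + 5·e^(−4.1595) = 1.0000 + 0.050002 + 0.078077 = 1.1281.
F = −kT ln Z = −0.0928 × ln(1.1281) = −0.0928 × 0.12053 = -0.0112 eV.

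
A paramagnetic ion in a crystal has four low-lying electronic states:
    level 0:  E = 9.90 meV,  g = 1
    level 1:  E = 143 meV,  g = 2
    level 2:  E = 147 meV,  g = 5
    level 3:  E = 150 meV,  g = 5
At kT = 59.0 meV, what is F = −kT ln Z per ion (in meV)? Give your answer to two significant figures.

-36 meV

Eᵢ/kT = 0.1678, 2.424, 2.492, 2.542.
Z = Σ gᵢe^(−Eᵢ/kT) = 1·e^(−0.1678) + 2·e^(−2.424) + 5·e^(−2.492) + 5·e^(−2.542) = 0.8455 + 0.1771 + 0.4137 + 0.3935 = 1.830.
F = −kT ln Z = −59.0 × ln(1.830) = −59.0 × 0.6043 = -36 meV.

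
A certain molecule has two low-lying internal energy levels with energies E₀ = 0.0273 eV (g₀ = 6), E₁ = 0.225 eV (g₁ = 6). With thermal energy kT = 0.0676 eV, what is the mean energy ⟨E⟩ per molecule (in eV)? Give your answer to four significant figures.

Eᵢ/kT = 0.403846, 3.32840.
Z = Σ gᵢe^(−Eᵢ/kT) = 6·e^(−0.403846) + 6·e^(−3.32840) = 4.00648 + 0.215103 = 4.22158.
⟨E⟩ = Σ Eᵢ gᵢe^(−Eᵢ/kT) / Z = (0.0273·4.00648 + 0.225·0.215103) / 4.22158 = 0.03737 eV.

0.03737 eV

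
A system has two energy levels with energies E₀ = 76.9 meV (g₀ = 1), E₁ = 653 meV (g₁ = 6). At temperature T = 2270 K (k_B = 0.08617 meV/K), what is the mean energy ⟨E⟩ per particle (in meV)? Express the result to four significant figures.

k_BT = 0.08617 × 2270 K = 195.606 meV.
Eᵢ/kT = 0.393137, 3.33834.
Z = Σ gᵢe^(−Eᵢ/kT) = 1·e^(−0.393137) + 6·e^(−3.33834) = 0.674936 + 0.212975 = 0.887911.
⟨E⟩ = Σ Eᵢ gᵢe^(−Eᵢ/kT) / Z = (76.9·0.674936 + 653·0.212975) / 0.887911 = 215.1 meV.

215.1 meV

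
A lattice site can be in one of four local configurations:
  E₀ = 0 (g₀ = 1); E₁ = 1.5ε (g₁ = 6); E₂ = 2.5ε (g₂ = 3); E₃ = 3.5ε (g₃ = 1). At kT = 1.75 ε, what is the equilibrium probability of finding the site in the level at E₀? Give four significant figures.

0.2272

Eᵢ/kT = 0, 0.857143, 1.42857, 2.00000.
Z = Σ gᵢe^(−Eᵢ/kT) = 1·e^(−0) + 6·e^(−0.857143) + 3·e^(−1.42857) + 1·e^(−2.00000) = 1.00000 + 2.54624 + 0.718954 + 0.135335 = 4.40053.
P₀ = g₀ e^(−E₀/kT) / Z = 1.00000/4.40053 = 0.2272.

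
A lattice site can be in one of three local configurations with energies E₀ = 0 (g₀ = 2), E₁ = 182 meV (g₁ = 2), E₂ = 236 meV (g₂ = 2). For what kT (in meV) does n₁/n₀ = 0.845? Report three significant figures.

1080 meV

n₁/n₀ = (g₁/g₀) exp[−(E₁−E₀)/kT] = 0.845.
⇒ (E₁−E₀)/kT = ln((2/2)/0.845) = ln(1.1834) = 0.16839.
kT = 182 meV / 0.16839 = 1080 meV.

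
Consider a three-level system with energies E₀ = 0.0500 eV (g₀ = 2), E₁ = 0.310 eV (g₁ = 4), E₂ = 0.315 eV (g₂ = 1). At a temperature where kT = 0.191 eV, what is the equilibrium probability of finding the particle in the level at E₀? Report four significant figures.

Eᵢ/kT = 0.261780, 1.62304, 1.64921.
Z = Σ gᵢe^(−Eᵢ/kT) = 2·e^(−0.261780) + 4·e^(−1.62304) + 1·e^(−1.64921) = 1.53936 + 0.789192 + 0.192202 = 2.52075.
P₀ = g₀ e^(−E₀/kT) / Z = 1.53936/2.52075 = 0.6107.

0.6107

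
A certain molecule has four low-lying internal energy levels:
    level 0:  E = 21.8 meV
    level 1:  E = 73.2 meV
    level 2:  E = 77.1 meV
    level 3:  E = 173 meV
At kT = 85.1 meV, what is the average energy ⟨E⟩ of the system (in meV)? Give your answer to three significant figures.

Eᵢ/kT = 0.25617, 0.86016, 0.90599, 2.0329.
Z = Σ e^(−Eᵢ/kT) = e^(−0.25617) + e^(−0.86016) + e^(−0.90599) + e^(−2.0329) = 0.77401 + 0.42309 + 0.40414 + 0.13096 = 1.7322.
⟨E⟩ = Σ Eᵢ e^(−Eᵢ/kT) / Z = (21.8·0.77401 + 73.2·0.42309 + 77.1·0.40414 + 173·0.13096) / 1.7322 = 58.7 meV.

58.7 meV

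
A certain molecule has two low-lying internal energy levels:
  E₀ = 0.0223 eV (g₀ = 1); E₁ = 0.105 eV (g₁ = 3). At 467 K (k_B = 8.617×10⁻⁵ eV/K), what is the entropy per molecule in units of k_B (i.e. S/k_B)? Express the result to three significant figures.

k_BT = 8.617×10⁻⁵ × 467 K = 0.040241 eV.
Eᵢ/kT = 0.55416, 2.6093.
Z = Σ gᵢe^(−Eᵢ/kT) = 1·e^(−0.55416) + 3·e^(−2.6093) = 0.57455 + 0.22076 = 0.79531.
⟨E⟩ = Σ EᵢPᵢ = 0.045256 eV.
S/k_B = ln Z + ⟨E⟩/kT = ln(0.79531) + 0.045256/0.040241 = -0.22902 + 1.1246 = 0.896.

0.896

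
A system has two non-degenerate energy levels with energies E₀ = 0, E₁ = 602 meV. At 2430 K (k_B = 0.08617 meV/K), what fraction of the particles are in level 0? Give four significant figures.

k_BT = 0.08617 × 2430 K = 209.393 meV.
Eᵢ/kT = 0, 2.87498.
Z = Σ e^(−Eᵢ/kT) = e^(−0) + e^(−2.87498) = 1.00000 + 0.0564173 = 1.05642.
P₀ = e^(−E₀/kT) / Z = 1.00000/1.05642 = 0.9466.

0.9466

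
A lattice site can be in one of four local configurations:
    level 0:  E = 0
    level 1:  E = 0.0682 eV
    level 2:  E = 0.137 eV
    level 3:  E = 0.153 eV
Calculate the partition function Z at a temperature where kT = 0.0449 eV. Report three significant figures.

Z = 1.30

Eᵢ/kT = 0, 1.5189, 3.0512, 3.4076.
Z = Σ e^(−Eᵢ/kT) = e^(−0) + e^(−1.5189) + e^(−3.0512) + e^(−3.4076) = 1.0000 + 0.21895 + 0.047302 + 0.033121 = 1.2994.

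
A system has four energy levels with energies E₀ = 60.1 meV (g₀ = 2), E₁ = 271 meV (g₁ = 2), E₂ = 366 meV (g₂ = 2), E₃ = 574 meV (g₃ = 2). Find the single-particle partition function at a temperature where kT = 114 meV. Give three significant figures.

Z = 1.46

Eᵢ/kT = 0.52719, 2.3772, 3.2105, 5.0351.
Z = Σ gᵢe^(−Eᵢ/kT) = 2·e^(−0.52719) + 2·e^(−2.3772) + 2·e^(−3.2105) + 2·e^(−5.0351) = 1.1805 + 0.18562 + 0.080673 + 0.013011 = 1.4598.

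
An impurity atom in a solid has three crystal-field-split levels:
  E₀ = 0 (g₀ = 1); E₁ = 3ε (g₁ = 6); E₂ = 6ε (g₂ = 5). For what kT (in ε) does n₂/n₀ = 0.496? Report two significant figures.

n₂/n₀ = (g₂/g₀) exp[−(E₂−E₀)/kT] = 0.496.
⇒ (E₂−E₀)/kT = ln((5/1)/0.496) = ln(10.08) = 2.311.
kT = 6ε / 2.311 = 2.6 ε.

2.6 ε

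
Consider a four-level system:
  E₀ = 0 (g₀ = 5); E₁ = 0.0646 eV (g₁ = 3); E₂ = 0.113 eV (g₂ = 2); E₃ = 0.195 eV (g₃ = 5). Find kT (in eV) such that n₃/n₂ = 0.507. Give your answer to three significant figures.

n₃/n₂ = (g₃/g₂) exp[−(E₃−E₂)/kT] = 0.507.
⇒ (E₃−E₂)/kT = ln((5/2)/0.507) = ln(4.9310) = 1.5955.
kT = 0.082 eV / 1.5955 = 0.0514 eV.

0.0514 eV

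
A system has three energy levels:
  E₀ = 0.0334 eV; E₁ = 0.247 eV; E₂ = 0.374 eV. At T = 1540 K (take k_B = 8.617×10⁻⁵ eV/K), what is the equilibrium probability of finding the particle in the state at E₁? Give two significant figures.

k_BT = 8.617×10⁻⁵ × 1540 K = 0.1327 eV.
Eᵢ/kT = 0.2517, 1.861, 2.818.
Z = Σ e^(−Eᵢ/kT) = e^(−0.2517) + e^(−1.861) + e^(−2.818) = 0.7775 + 0.1555 + 0.05973 = 0.9927.
P₁ = e^(−E₁/kT) / Z = 0.1555/0.9927 = 0.16.

0.16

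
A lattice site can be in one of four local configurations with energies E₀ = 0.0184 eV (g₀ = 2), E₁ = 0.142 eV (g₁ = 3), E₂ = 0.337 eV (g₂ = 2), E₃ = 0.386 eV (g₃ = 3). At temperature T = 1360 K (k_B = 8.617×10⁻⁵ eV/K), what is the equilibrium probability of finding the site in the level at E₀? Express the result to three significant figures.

0.605

k_BT = 8.617×10⁻⁵ × 1360 K = 0.11719 eV.
Eᵢ/kT = 0.15701, 1.2117, 2.8757, 3.2938.
Z = Σ gᵢe^(−Eᵢ/kT) = 2·e^(−0.15701) + 3·e^(−1.2117) + 2·e^(−2.8757) + 3·e^(−3.2938) = 1.7094 + 0.89307 + 0.11275 + 0.11134 = 2.8266.
P₀ = g₀ e^(−E₀/kT) / Z = 1.7094/2.8266 = 0.605.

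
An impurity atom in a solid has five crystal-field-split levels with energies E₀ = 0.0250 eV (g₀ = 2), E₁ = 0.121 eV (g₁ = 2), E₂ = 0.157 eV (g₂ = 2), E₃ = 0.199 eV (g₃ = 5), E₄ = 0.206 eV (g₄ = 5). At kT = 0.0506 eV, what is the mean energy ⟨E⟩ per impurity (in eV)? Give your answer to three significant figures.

0.0619 eV

Eᵢ/kT = 0.49407, 2.3913, 3.1028, 3.9328, 4.0711.
Z = Σ gᵢe^(−Eᵢ/kT) = 2·e^(−0.49407) + 2·e^(−2.3913) + 2·e^(−3.1028) + 5·e^(−3.9328) + 5·e^(−4.0711) = 1.2203 + 0.18302 + 0.089846 + 0.097944 + 0.085293 = 1.6764.
⟨E⟩ = Σ Eᵢ gᵢe^(−Eᵢ/kT) / Z = (0.0250·1.2203 + 0.121·0.18302 + 0.157·0.089846 + 0.199·0.097944 + 0.206·0.085293) / 1.6764 = 0.0619 eV.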